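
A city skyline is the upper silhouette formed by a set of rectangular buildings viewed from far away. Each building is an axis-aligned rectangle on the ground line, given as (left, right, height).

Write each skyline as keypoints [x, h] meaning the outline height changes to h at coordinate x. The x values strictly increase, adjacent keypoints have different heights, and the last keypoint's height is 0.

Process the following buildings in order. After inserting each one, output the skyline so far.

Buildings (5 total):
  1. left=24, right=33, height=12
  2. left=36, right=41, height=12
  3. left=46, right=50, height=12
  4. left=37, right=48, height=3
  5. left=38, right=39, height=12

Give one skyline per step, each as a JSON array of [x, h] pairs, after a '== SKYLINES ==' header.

== SKYLINES ==
[[24,12],[33,0]]
[[24,12],[33,0],[36,12],[41,0]]
[[24,12],[33,0],[36,12],[41,0],[46,12],[50,0]]
[[24,12],[33,0],[36,12],[41,3],[46,12],[50,0]]
[[24,12],[33,0],[36,12],[41,3],[46,12],[50,0]]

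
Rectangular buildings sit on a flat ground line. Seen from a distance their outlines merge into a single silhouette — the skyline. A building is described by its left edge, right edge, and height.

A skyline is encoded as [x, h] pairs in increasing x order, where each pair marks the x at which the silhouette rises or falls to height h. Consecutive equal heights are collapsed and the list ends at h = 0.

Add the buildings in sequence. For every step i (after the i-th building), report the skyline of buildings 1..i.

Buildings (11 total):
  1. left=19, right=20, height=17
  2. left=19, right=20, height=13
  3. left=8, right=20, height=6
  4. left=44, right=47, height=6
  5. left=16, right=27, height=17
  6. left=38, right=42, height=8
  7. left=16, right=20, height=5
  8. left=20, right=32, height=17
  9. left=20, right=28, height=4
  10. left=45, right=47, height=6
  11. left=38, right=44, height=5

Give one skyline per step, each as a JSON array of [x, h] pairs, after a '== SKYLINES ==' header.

== SKYLINES ==
[[19,17],[20,0]]
[[19,17],[20,0]]
[[8,6],[19,17],[20,0]]
[[8,6],[19,17],[20,0],[44,6],[47,0]]
[[8,6],[16,17],[27,0],[44,6],[47,0]]
[[8,6],[16,17],[27,0],[38,8],[42,0],[44,6],[47,0]]
[[8,6],[16,17],[27,0],[38,8],[42,0],[44,6],[47,0]]
[[8,6],[16,17],[32,0],[38,8],[42,0],[44,6],[47,0]]
[[8,6],[16,17],[32,0],[38,8],[42,0],[44,6],[47,0]]
[[8,6],[16,17],[32,0],[38,8],[42,0],[44,6],[47,0]]
[[8,6],[16,17],[32,0],[38,8],[42,5],[44,6],[47,0]]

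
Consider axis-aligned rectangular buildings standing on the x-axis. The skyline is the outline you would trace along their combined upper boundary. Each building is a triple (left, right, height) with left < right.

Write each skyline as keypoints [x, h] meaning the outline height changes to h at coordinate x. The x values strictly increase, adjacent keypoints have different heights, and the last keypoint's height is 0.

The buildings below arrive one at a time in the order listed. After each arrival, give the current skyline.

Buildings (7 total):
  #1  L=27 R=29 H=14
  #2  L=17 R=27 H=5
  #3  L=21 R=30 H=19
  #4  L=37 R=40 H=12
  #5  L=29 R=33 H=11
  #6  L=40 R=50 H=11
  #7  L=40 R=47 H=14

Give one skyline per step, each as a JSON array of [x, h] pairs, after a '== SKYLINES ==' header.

== SKYLINES ==
[[27,14],[29,0]]
[[17,5],[27,14],[29,0]]
[[17,5],[21,19],[30,0]]
[[17,5],[21,19],[30,0],[37,12],[40,0]]
[[17,5],[21,19],[30,11],[33,0],[37,12],[40,0]]
[[17,5],[21,19],[30,11],[33,0],[37,12],[40,11],[50,0]]
[[17,5],[21,19],[30,11],[33,0],[37,12],[40,14],[47,11],[50,0]]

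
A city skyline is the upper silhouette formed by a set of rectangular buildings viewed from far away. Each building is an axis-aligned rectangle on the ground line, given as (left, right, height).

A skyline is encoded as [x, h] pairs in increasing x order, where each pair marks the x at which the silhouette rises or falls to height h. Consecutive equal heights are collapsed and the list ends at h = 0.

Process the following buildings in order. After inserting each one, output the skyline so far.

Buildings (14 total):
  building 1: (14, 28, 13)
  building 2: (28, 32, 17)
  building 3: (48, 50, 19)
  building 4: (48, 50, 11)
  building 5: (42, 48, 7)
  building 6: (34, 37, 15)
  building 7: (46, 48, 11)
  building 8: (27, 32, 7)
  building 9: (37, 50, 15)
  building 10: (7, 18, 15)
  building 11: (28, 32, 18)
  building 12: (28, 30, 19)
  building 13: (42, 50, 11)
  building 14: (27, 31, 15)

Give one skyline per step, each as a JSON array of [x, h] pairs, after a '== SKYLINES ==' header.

== SKYLINES ==
[[14,13],[28,0]]
[[14,13],[28,17],[32,0]]
[[14,13],[28,17],[32,0],[48,19],[50,0]]
[[14,13],[28,17],[32,0],[48,19],[50,0]]
[[14,13],[28,17],[32,0],[42,7],[48,19],[50,0]]
[[14,13],[28,17],[32,0],[34,15],[37,0],[42,7],[48,19],[50,0]]
[[14,13],[28,17],[32,0],[34,15],[37,0],[42,7],[46,11],[48,19],[50,0]]
[[14,13],[28,17],[32,0],[34,15],[37,0],[42,7],[46,11],[48,19],[50,0]]
[[14,13],[28,17],[32,0],[34,15],[48,19],[50,0]]
[[7,15],[18,13],[28,17],[32,0],[34,15],[48,19],[50,0]]
[[7,15],[18,13],[28,18],[32,0],[34,15],[48,19],[50,0]]
[[7,15],[18,13],[28,19],[30,18],[32,0],[34,15],[48,19],[50,0]]
[[7,15],[18,13],[28,19],[30,18],[32,0],[34,15],[48,19],[50,0]]
[[7,15],[18,13],[27,15],[28,19],[30,18],[32,0],[34,15],[48,19],[50,0]]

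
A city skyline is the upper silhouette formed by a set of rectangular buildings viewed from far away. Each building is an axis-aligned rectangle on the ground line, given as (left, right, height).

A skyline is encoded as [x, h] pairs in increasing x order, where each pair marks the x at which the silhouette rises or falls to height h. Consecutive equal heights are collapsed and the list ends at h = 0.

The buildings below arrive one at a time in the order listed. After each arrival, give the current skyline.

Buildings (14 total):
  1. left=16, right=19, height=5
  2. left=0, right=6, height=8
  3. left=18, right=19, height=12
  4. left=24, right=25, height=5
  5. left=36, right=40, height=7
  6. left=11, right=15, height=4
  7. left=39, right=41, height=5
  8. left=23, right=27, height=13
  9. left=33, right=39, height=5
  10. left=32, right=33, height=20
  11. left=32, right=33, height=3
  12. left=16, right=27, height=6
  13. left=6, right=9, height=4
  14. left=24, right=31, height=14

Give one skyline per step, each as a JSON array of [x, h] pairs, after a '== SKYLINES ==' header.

== SKYLINES ==
[[16,5],[19,0]]
[[0,8],[6,0],[16,5],[19,0]]
[[0,8],[6,0],[16,5],[18,12],[19,0]]
[[0,8],[6,0],[16,5],[18,12],[19,0],[24,5],[25,0]]
[[0,8],[6,0],[16,5],[18,12],[19,0],[24,5],[25,0],[36,7],[40,0]]
[[0,8],[6,0],[11,4],[15,0],[16,5],[18,12],[19,0],[24,5],[25,0],[36,7],[40,0]]
[[0,8],[6,0],[11,4],[15,0],[16,5],[18,12],[19,0],[24,5],[25,0],[36,7],[40,5],[41,0]]
[[0,8],[6,0],[11,4],[15,0],[16,5],[18,12],[19,0],[23,13],[27,0],[36,7],[40,5],[41,0]]
[[0,8],[6,0],[11,4],[15,0],[16,5],[18,12],[19,0],[23,13],[27,0],[33,5],[36,7],[40,5],[41,0]]
[[0,8],[6,0],[11,4],[15,0],[16,5],[18,12],[19,0],[23,13],[27,0],[32,20],[33,5],[36,7],[40,5],[41,0]]
[[0,8],[6,0],[11,4],[15,0],[16,5],[18,12],[19,0],[23,13],[27,0],[32,20],[33,5],[36,7],[40,5],[41,0]]
[[0,8],[6,0],[11,4],[15,0],[16,6],[18,12],[19,6],[23,13],[27,0],[32,20],[33,5],[36,7],[40,5],[41,0]]
[[0,8],[6,4],[9,0],[11,4],[15,0],[16,6],[18,12],[19,6],[23,13],[27,0],[32,20],[33,5],[36,7],[40,5],[41,0]]
[[0,8],[6,4],[9,0],[11,4],[15,0],[16,6],[18,12],[19,6],[23,13],[24,14],[31,0],[32,20],[33,5],[36,7],[40,5],[41,0]]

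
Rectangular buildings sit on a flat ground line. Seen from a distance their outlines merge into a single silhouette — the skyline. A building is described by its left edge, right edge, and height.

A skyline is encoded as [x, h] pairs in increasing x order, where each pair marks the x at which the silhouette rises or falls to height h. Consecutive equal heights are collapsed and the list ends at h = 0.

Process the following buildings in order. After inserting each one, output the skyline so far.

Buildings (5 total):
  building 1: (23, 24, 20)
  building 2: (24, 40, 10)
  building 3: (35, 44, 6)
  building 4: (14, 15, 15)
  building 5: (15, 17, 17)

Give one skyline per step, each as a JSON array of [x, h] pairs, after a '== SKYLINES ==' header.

== SKYLINES ==
[[23,20],[24,0]]
[[23,20],[24,10],[40,0]]
[[23,20],[24,10],[40,6],[44,0]]
[[14,15],[15,0],[23,20],[24,10],[40,6],[44,0]]
[[14,15],[15,17],[17,0],[23,20],[24,10],[40,6],[44,0]]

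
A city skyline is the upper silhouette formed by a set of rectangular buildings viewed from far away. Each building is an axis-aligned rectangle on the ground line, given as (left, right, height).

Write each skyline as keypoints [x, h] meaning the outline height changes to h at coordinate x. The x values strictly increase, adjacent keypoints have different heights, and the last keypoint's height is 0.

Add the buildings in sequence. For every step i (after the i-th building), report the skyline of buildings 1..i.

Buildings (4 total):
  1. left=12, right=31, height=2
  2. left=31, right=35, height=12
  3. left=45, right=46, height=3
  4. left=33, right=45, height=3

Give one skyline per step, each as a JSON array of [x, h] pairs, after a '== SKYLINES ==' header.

== SKYLINES ==
[[12,2],[31,0]]
[[12,2],[31,12],[35,0]]
[[12,2],[31,12],[35,0],[45,3],[46,0]]
[[12,2],[31,12],[35,3],[46,0]]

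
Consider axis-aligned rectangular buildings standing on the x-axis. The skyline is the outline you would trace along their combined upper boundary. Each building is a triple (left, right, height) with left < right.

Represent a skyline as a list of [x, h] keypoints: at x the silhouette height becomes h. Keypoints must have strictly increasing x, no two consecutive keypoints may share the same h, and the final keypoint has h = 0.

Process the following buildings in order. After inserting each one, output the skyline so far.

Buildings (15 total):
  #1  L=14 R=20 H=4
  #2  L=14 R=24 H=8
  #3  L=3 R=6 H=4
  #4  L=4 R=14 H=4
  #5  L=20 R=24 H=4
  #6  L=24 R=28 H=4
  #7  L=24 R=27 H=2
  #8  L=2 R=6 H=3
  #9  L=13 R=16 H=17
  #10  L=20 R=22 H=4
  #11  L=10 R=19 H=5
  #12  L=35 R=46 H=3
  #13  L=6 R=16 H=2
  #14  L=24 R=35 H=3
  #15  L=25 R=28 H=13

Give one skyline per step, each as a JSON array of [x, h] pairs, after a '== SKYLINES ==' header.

== SKYLINES ==
[[14,4],[20,0]]
[[14,8],[24,0]]
[[3,4],[6,0],[14,8],[24,0]]
[[3,4],[14,8],[24,0]]
[[3,4],[14,8],[24,0]]
[[3,4],[14,8],[24,4],[28,0]]
[[3,4],[14,8],[24,4],[28,0]]
[[2,3],[3,4],[14,8],[24,4],[28,0]]
[[2,3],[3,4],[13,17],[16,8],[24,4],[28,0]]
[[2,3],[3,4],[13,17],[16,8],[24,4],[28,0]]
[[2,3],[3,4],[10,5],[13,17],[16,8],[24,4],[28,0]]
[[2,3],[3,4],[10,5],[13,17],[16,8],[24,4],[28,0],[35,3],[46,0]]
[[2,3],[3,4],[10,5],[13,17],[16,8],[24,4],[28,0],[35,3],[46,0]]
[[2,3],[3,4],[10,5],[13,17],[16,8],[24,4],[28,3],[46,0]]
[[2,3],[3,4],[10,5],[13,17],[16,8],[24,4],[25,13],[28,3],[46,0]]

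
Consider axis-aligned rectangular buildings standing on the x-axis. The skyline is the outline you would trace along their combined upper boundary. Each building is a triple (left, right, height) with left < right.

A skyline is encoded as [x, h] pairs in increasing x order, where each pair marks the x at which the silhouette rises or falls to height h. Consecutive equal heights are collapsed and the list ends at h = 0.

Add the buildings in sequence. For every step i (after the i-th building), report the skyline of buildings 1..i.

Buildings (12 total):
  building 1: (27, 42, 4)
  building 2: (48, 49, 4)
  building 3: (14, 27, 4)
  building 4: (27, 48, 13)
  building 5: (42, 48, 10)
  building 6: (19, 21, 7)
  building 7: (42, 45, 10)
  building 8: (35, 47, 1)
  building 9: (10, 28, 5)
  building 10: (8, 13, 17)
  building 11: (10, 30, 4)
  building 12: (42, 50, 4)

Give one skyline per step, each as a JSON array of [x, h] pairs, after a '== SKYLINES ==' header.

== SKYLINES ==
[[27,4],[42,0]]
[[27,4],[42,0],[48,4],[49,0]]
[[14,4],[42,0],[48,4],[49,0]]
[[14,4],[27,13],[48,4],[49,0]]
[[14,4],[27,13],[48,4],[49,0]]
[[14,4],[19,7],[21,4],[27,13],[48,4],[49,0]]
[[14,4],[19,7],[21,4],[27,13],[48,4],[49,0]]
[[14,4],[19,7],[21,4],[27,13],[48,4],[49,0]]
[[10,5],[19,7],[21,5],[27,13],[48,4],[49,0]]
[[8,17],[13,5],[19,7],[21,5],[27,13],[48,4],[49,0]]
[[8,17],[13,5],[19,7],[21,5],[27,13],[48,4],[49,0]]
[[8,17],[13,5],[19,7],[21,5],[27,13],[48,4],[50,0]]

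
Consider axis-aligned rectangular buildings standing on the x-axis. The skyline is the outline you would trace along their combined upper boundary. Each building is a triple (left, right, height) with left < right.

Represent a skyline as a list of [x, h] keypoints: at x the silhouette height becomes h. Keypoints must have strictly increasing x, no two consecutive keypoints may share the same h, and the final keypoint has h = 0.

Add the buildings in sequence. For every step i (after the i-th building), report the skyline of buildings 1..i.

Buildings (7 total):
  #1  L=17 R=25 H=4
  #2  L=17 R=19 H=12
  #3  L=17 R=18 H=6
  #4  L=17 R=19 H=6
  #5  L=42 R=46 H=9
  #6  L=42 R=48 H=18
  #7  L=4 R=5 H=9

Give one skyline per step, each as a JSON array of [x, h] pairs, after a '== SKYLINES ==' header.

== SKYLINES ==
[[17,4],[25,0]]
[[17,12],[19,4],[25,0]]
[[17,12],[19,4],[25,0]]
[[17,12],[19,4],[25,0]]
[[17,12],[19,4],[25,0],[42,9],[46,0]]
[[17,12],[19,4],[25,0],[42,18],[48,0]]
[[4,9],[5,0],[17,12],[19,4],[25,0],[42,18],[48,0]]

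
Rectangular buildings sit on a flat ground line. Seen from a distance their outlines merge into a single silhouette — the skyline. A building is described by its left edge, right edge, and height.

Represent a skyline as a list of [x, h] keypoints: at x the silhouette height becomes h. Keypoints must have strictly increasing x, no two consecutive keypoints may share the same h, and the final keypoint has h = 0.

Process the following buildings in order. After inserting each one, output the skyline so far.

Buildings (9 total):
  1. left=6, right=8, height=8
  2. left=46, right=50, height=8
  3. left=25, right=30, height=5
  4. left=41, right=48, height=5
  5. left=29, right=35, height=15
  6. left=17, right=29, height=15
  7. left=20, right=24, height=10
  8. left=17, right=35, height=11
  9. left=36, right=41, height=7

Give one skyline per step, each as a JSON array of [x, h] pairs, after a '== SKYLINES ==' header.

== SKYLINES ==
[[6,8],[8,0]]
[[6,8],[8,0],[46,8],[50,0]]
[[6,8],[8,0],[25,5],[30,0],[46,8],[50,0]]
[[6,8],[8,0],[25,5],[30,0],[41,5],[46,8],[50,0]]
[[6,8],[8,0],[25,5],[29,15],[35,0],[41,5],[46,8],[50,0]]
[[6,8],[8,0],[17,15],[35,0],[41,5],[46,8],[50,0]]
[[6,8],[8,0],[17,15],[35,0],[41,5],[46,8],[50,0]]
[[6,8],[8,0],[17,15],[35,0],[41,5],[46,8],[50,0]]
[[6,8],[8,0],[17,15],[35,0],[36,7],[41,5],[46,8],[50,0]]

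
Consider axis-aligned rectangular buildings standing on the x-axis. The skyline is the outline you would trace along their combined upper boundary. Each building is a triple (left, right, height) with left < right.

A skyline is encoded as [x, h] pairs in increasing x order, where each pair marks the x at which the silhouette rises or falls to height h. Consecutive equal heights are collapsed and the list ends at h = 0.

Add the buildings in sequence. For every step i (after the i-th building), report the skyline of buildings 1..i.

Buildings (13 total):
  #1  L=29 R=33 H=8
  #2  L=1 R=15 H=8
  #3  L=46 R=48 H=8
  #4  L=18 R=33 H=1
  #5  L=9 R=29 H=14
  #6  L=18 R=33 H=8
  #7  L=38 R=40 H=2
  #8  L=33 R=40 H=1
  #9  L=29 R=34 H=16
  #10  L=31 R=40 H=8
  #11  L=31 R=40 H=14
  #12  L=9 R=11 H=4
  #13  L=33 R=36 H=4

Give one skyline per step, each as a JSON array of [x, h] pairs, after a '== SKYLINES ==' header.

== SKYLINES ==
[[29,8],[33,0]]
[[1,8],[15,0],[29,8],[33,0]]
[[1,8],[15,0],[29,8],[33,0],[46,8],[48,0]]
[[1,8],[15,0],[18,1],[29,8],[33,0],[46,8],[48,0]]
[[1,8],[9,14],[29,8],[33,0],[46,8],[48,0]]
[[1,8],[9,14],[29,8],[33,0],[46,8],[48,0]]
[[1,8],[9,14],[29,8],[33,0],[38,2],[40,0],[46,8],[48,0]]
[[1,8],[9,14],[29,8],[33,1],[38,2],[40,0],[46,8],[48,0]]
[[1,8],[9,14],[29,16],[34,1],[38,2],[40,0],[46,8],[48,0]]
[[1,8],[9,14],[29,16],[34,8],[40,0],[46,8],[48,0]]
[[1,8],[9,14],[29,16],[34,14],[40,0],[46,8],[48,0]]
[[1,8],[9,14],[29,16],[34,14],[40,0],[46,8],[48,0]]
[[1,8],[9,14],[29,16],[34,14],[40,0],[46,8],[48,0]]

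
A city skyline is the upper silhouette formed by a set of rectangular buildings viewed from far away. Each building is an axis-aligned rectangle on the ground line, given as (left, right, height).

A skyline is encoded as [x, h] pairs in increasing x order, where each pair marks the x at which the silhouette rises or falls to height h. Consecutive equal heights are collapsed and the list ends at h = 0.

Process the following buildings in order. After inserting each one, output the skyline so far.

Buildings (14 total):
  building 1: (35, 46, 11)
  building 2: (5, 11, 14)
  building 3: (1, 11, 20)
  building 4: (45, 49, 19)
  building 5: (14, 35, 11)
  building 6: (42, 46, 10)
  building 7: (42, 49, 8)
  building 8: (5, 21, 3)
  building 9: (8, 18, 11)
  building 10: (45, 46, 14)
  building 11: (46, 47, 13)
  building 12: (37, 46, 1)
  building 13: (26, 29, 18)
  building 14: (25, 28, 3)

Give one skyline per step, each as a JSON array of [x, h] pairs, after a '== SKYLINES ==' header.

== SKYLINES ==
[[35,11],[46,0]]
[[5,14],[11,0],[35,11],[46,0]]
[[1,20],[11,0],[35,11],[46,0]]
[[1,20],[11,0],[35,11],[45,19],[49,0]]
[[1,20],[11,0],[14,11],[45,19],[49,0]]
[[1,20],[11,0],[14,11],[45,19],[49,0]]
[[1,20],[11,0],[14,11],[45,19],[49,0]]
[[1,20],[11,3],[14,11],[45,19],[49,0]]
[[1,20],[11,11],[45,19],[49,0]]
[[1,20],[11,11],[45,19],[49,0]]
[[1,20],[11,11],[45,19],[49,0]]
[[1,20],[11,11],[45,19],[49,0]]
[[1,20],[11,11],[26,18],[29,11],[45,19],[49,0]]
[[1,20],[11,11],[26,18],[29,11],[45,19],[49,0]]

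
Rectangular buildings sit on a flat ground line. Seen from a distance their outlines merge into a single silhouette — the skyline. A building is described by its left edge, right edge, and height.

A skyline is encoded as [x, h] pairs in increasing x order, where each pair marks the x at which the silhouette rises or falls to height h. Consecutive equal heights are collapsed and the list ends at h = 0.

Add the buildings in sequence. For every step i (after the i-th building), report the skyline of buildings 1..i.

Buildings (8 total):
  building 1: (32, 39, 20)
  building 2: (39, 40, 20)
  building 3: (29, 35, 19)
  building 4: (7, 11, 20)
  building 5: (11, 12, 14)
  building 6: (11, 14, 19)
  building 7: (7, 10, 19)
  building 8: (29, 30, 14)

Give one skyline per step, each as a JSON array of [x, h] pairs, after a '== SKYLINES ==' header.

== SKYLINES ==
[[32,20],[39,0]]
[[32,20],[40,0]]
[[29,19],[32,20],[40,0]]
[[7,20],[11,0],[29,19],[32,20],[40,0]]
[[7,20],[11,14],[12,0],[29,19],[32,20],[40,0]]
[[7,20],[11,19],[14,0],[29,19],[32,20],[40,0]]
[[7,20],[11,19],[14,0],[29,19],[32,20],[40,0]]
[[7,20],[11,19],[14,0],[29,19],[32,20],[40,0]]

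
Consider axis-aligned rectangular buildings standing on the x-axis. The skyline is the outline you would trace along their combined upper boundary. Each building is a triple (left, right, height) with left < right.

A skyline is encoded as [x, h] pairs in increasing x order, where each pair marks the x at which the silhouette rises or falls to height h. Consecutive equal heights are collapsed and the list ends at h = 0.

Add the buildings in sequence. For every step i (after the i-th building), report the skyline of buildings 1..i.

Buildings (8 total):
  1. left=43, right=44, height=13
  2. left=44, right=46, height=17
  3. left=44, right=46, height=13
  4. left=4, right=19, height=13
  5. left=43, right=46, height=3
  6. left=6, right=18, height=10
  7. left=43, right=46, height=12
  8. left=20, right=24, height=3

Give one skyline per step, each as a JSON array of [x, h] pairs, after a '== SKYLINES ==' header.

== SKYLINES ==
[[43,13],[44,0]]
[[43,13],[44,17],[46,0]]
[[43,13],[44,17],[46,0]]
[[4,13],[19,0],[43,13],[44,17],[46,0]]
[[4,13],[19,0],[43,13],[44,17],[46,0]]
[[4,13],[19,0],[43,13],[44,17],[46,0]]
[[4,13],[19,0],[43,13],[44,17],[46,0]]
[[4,13],[19,0],[20,3],[24,0],[43,13],[44,17],[46,0]]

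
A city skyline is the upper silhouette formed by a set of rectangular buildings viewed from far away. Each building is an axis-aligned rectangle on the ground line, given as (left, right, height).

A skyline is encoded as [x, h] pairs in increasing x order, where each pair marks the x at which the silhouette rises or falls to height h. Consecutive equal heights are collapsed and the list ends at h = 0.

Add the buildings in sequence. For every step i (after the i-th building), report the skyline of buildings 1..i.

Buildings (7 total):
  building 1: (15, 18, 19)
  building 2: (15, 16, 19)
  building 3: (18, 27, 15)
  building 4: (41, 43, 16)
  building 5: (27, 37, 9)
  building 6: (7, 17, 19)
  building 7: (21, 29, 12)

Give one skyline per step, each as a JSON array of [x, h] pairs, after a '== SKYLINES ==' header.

== SKYLINES ==
[[15,19],[18,0]]
[[15,19],[18,0]]
[[15,19],[18,15],[27,0]]
[[15,19],[18,15],[27,0],[41,16],[43,0]]
[[15,19],[18,15],[27,9],[37,0],[41,16],[43,0]]
[[7,19],[18,15],[27,9],[37,0],[41,16],[43,0]]
[[7,19],[18,15],[27,12],[29,9],[37,0],[41,16],[43,0]]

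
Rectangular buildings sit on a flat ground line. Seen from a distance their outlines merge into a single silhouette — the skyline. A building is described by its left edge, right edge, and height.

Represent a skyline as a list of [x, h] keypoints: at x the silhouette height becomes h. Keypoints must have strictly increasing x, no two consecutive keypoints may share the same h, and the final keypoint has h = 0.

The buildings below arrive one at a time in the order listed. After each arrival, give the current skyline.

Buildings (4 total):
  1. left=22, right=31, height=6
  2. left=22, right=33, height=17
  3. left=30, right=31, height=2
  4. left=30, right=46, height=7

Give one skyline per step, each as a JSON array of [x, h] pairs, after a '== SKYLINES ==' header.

== SKYLINES ==
[[22,6],[31,0]]
[[22,17],[33,0]]
[[22,17],[33,0]]
[[22,17],[33,7],[46,0]]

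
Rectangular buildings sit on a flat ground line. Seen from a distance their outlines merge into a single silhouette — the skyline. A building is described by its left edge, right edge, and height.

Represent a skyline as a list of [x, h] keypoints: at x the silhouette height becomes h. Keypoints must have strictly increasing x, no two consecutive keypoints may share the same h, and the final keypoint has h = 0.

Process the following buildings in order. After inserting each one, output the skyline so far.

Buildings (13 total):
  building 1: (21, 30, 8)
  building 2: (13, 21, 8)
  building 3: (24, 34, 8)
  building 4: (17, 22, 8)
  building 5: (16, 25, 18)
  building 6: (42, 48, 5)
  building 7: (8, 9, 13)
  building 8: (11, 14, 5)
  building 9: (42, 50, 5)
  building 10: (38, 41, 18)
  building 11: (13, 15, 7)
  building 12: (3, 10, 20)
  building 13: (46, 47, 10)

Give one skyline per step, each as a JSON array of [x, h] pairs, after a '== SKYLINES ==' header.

== SKYLINES ==
[[21,8],[30,0]]
[[13,8],[30,0]]
[[13,8],[34,0]]
[[13,8],[34,0]]
[[13,8],[16,18],[25,8],[34,0]]
[[13,8],[16,18],[25,8],[34,0],[42,5],[48,0]]
[[8,13],[9,0],[13,8],[16,18],[25,8],[34,0],[42,5],[48,0]]
[[8,13],[9,0],[11,5],[13,8],[16,18],[25,8],[34,0],[42,5],[48,0]]
[[8,13],[9,0],[11,5],[13,8],[16,18],[25,8],[34,0],[42,5],[50,0]]
[[8,13],[9,0],[11,5],[13,8],[16,18],[25,8],[34,0],[38,18],[41,0],[42,5],[50,0]]
[[8,13],[9,0],[11,5],[13,8],[16,18],[25,8],[34,0],[38,18],[41,0],[42,5],[50,0]]
[[3,20],[10,0],[11,5],[13,8],[16,18],[25,8],[34,0],[38,18],[41,0],[42,5],[50,0]]
[[3,20],[10,0],[11,5],[13,8],[16,18],[25,8],[34,0],[38,18],[41,0],[42,5],[46,10],[47,5],[50,0]]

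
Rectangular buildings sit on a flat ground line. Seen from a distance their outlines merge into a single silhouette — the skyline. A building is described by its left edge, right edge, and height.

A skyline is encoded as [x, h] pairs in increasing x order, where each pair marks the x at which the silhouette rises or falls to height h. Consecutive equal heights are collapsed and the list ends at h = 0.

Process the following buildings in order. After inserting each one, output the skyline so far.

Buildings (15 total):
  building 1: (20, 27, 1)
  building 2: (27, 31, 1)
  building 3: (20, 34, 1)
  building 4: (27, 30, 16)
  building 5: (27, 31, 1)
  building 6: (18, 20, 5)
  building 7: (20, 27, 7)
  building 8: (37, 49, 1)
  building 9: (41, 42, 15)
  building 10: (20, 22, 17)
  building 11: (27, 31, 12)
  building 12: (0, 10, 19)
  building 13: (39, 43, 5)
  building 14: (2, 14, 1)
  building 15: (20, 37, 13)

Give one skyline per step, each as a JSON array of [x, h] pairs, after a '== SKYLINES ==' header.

== SKYLINES ==
[[20,1],[27,0]]
[[20,1],[31,0]]
[[20,1],[34,0]]
[[20,1],[27,16],[30,1],[34,0]]
[[20,1],[27,16],[30,1],[34,0]]
[[18,5],[20,1],[27,16],[30,1],[34,0]]
[[18,5],[20,7],[27,16],[30,1],[34,0]]
[[18,5],[20,7],[27,16],[30,1],[34,0],[37,1],[49,0]]
[[18,5],[20,7],[27,16],[30,1],[34,0],[37,1],[41,15],[42,1],[49,0]]
[[18,5],[20,17],[22,7],[27,16],[30,1],[34,0],[37,1],[41,15],[42,1],[49,0]]
[[18,5],[20,17],[22,7],[27,16],[30,12],[31,1],[34,0],[37,1],[41,15],[42,1],[49,0]]
[[0,19],[10,0],[18,5],[20,17],[22,7],[27,16],[30,12],[31,1],[34,0],[37,1],[41,15],[42,1],[49,0]]
[[0,19],[10,0],[18,5],[20,17],[22,7],[27,16],[30,12],[31,1],[34,0],[37,1],[39,5],[41,15],[42,5],[43,1],[49,0]]
[[0,19],[10,1],[14,0],[18,5],[20,17],[22,7],[27,16],[30,12],[31,1],[34,0],[37,1],[39,5],[41,15],[42,5],[43,1],[49,0]]
[[0,19],[10,1],[14,0],[18,5],[20,17],[22,13],[27,16],[30,13],[37,1],[39,5],[41,15],[42,5],[43,1],[49,0]]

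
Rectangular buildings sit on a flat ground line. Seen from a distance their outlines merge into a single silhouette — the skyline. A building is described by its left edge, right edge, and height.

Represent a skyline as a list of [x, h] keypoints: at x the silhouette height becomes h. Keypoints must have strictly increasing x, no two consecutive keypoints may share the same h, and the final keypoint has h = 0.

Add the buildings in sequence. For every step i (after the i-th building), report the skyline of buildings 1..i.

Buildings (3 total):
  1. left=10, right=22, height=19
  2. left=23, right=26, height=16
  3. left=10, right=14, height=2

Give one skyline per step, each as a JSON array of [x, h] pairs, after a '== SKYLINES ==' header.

== SKYLINES ==
[[10,19],[22,0]]
[[10,19],[22,0],[23,16],[26,0]]
[[10,19],[22,0],[23,16],[26,0]]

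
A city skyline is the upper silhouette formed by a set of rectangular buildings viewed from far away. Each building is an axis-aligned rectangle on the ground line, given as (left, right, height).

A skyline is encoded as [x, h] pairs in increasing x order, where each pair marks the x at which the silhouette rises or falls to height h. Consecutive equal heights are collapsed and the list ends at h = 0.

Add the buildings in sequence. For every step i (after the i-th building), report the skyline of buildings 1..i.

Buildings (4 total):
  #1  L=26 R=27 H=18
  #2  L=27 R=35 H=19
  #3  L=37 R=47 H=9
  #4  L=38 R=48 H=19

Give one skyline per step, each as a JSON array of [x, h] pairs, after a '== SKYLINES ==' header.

== SKYLINES ==
[[26,18],[27,0]]
[[26,18],[27,19],[35,0]]
[[26,18],[27,19],[35,0],[37,9],[47,0]]
[[26,18],[27,19],[35,0],[37,9],[38,19],[48,0]]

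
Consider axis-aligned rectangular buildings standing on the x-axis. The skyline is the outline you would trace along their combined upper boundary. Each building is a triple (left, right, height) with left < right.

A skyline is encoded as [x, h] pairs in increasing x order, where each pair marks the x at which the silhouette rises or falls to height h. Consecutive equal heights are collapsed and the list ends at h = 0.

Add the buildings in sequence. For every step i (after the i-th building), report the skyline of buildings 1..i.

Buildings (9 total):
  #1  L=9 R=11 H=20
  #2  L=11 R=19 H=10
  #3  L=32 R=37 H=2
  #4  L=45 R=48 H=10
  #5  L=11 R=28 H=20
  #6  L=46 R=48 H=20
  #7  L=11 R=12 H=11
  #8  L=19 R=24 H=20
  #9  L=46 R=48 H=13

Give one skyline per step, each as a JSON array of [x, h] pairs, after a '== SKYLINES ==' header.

== SKYLINES ==
[[9,20],[11,0]]
[[9,20],[11,10],[19,0]]
[[9,20],[11,10],[19,0],[32,2],[37,0]]
[[9,20],[11,10],[19,0],[32,2],[37,0],[45,10],[48,0]]
[[9,20],[28,0],[32,2],[37,0],[45,10],[48,0]]
[[9,20],[28,0],[32,2],[37,0],[45,10],[46,20],[48,0]]
[[9,20],[28,0],[32,2],[37,0],[45,10],[46,20],[48,0]]
[[9,20],[28,0],[32,2],[37,0],[45,10],[46,20],[48,0]]
[[9,20],[28,0],[32,2],[37,0],[45,10],[46,20],[48,0]]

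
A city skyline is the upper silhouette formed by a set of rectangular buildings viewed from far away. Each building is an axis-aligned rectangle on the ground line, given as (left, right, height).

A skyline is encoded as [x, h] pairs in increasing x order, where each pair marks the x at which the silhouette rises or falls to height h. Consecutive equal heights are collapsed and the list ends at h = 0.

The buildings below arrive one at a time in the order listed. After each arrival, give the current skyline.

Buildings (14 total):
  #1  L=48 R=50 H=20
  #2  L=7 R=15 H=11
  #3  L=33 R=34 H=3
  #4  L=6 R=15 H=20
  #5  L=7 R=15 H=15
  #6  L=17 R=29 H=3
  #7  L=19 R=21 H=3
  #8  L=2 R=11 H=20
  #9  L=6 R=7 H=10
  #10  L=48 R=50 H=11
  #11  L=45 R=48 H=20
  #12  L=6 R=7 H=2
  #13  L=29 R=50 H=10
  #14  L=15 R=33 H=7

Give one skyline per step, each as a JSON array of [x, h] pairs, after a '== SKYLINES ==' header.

== SKYLINES ==
[[48,20],[50,0]]
[[7,11],[15,0],[48,20],[50,0]]
[[7,11],[15,0],[33,3],[34,0],[48,20],[50,0]]
[[6,20],[15,0],[33,3],[34,0],[48,20],[50,0]]
[[6,20],[15,0],[33,3],[34,0],[48,20],[50,0]]
[[6,20],[15,0],[17,3],[29,0],[33,3],[34,0],[48,20],[50,0]]
[[6,20],[15,0],[17,3],[29,0],[33,3],[34,0],[48,20],[50,0]]
[[2,20],[15,0],[17,3],[29,0],[33,3],[34,0],[48,20],[50,0]]
[[2,20],[15,0],[17,3],[29,0],[33,3],[34,0],[48,20],[50,0]]
[[2,20],[15,0],[17,3],[29,0],[33,3],[34,0],[48,20],[50,0]]
[[2,20],[15,0],[17,3],[29,0],[33,3],[34,0],[45,20],[50,0]]
[[2,20],[15,0],[17,3],[29,0],[33,3],[34,0],[45,20],[50,0]]
[[2,20],[15,0],[17,3],[29,10],[45,20],[50,0]]
[[2,20],[15,7],[29,10],[45,20],[50,0]]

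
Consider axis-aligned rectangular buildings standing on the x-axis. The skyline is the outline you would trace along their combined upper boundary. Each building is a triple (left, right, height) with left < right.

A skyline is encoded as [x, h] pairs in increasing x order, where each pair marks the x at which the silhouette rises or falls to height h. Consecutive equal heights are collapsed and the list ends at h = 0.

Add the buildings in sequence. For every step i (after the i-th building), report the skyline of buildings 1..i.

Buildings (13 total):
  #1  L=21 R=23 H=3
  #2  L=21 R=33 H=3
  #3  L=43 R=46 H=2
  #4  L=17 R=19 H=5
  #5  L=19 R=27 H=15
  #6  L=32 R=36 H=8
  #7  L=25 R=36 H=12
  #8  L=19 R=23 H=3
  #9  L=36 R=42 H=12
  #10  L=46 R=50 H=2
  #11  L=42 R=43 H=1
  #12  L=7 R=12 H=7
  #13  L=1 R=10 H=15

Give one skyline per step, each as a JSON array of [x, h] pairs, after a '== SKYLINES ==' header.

== SKYLINES ==
[[21,3],[23,0]]
[[21,3],[33,0]]
[[21,3],[33,0],[43,2],[46,0]]
[[17,5],[19,0],[21,3],[33,0],[43,2],[46,0]]
[[17,5],[19,15],[27,3],[33,0],[43,2],[46,0]]
[[17,5],[19,15],[27,3],[32,8],[36,0],[43,2],[46,0]]
[[17,5],[19,15],[27,12],[36,0],[43,2],[46,0]]
[[17,5],[19,15],[27,12],[36,0],[43,2],[46,0]]
[[17,5],[19,15],[27,12],[42,0],[43,2],[46,0]]
[[17,5],[19,15],[27,12],[42,0],[43,2],[50,0]]
[[17,5],[19,15],[27,12],[42,1],[43,2],[50,0]]
[[7,7],[12,0],[17,5],[19,15],[27,12],[42,1],[43,2],[50,0]]
[[1,15],[10,7],[12,0],[17,5],[19,15],[27,12],[42,1],[43,2],[50,0]]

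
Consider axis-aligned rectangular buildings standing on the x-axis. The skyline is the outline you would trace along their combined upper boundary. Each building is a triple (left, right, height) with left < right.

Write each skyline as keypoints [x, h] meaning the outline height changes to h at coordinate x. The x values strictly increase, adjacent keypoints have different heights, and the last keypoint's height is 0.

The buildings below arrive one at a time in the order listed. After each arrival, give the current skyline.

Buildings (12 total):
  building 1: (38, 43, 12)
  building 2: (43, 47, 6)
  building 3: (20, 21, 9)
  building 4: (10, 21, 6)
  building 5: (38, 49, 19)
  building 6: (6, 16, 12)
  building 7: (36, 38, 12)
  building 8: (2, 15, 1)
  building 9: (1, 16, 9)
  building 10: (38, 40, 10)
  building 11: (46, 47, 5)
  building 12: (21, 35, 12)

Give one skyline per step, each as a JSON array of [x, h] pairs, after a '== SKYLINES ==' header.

== SKYLINES ==
[[38,12],[43,0]]
[[38,12],[43,6],[47,0]]
[[20,9],[21,0],[38,12],[43,6],[47,0]]
[[10,6],[20,9],[21,0],[38,12],[43,6],[47,0]]
[[10,6],[20,9],[21,0],[38,19],[49,0]]
[[6,12],[16,6],[20,9],[21,0],[38,19],[49,0]]
[[6,12],[16,6],[20,9],[21,0],[36,12],[38,19],[49,0]]
[[2,1],[6,12],[16,6],[20,9],[21,0],[36,12],[38,19],[49,0]]
[[1,9],[6,12],[16,6],[20,9],[21,0],[36,12],[38,19],[49,0]]
[[1,9],[6,12],[16,6],[20,9],[21,0],[36,12],[38,19],[49,0]]
[[1,9],[6,12],[16,6],[20,9],[21,0],[36,12],[38,19],[49,0]]
[[1,9],[6,12],[16,6],[20,9],[21,12],[35,0],[36,12],[38,19],[49,0]]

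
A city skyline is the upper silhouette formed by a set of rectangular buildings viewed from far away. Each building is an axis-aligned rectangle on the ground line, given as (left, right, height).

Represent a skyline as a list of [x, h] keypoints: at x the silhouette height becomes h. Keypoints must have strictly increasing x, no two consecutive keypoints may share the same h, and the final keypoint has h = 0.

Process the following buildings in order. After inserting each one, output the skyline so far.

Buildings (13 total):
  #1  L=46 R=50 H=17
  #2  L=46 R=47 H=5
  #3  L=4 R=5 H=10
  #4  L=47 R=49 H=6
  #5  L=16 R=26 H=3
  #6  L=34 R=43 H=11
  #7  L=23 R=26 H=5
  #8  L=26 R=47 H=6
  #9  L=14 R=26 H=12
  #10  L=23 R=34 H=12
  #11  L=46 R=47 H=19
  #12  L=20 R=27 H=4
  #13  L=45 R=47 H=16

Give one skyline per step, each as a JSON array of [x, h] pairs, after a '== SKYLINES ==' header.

== SKYLINES ==
[[46,17],[50,0]]
[[46,17],[50,0]]
[[4,10],[5,0],[46,17],[50,0]]
[[4,10],[5,0],[46,17],[50,0]]
[[4,10],[5,0],[16,3],[26,0],[46,17],[50,0]]
[[4,10],[5,0],[16,3],[26,0],[34,11],[43,0],[46,17],[50,0]]
[[4,10],[5,0],[16,3],[23,5],[26,0],[34,11],[43,0],[46,17],[50,0]]
[[4,10],[5,0],[16,3],[23,5],[26,6],[34,11],[43,6],[46,17],[50,0]]
[[4,10],[5,0],[14,12],[26,6],[34,11],[43,6],[46,17],[50,0]]
[[4,10],[5,0],[14,12],[34,11],[43,6],[46,17],[50,0]]
[[4,10],[5,0],[14,12],[34,11],[43,6],[46,19],[47,17],[50,0]]
[[4,10],[5,0],[14,12],[34,11],[43,6],[46,19],[47,17],[50,0]]
[[4,10],[5,0],[14,12],[34,11],[43,6],[45,16],[46,19],[47,17],[50,0]]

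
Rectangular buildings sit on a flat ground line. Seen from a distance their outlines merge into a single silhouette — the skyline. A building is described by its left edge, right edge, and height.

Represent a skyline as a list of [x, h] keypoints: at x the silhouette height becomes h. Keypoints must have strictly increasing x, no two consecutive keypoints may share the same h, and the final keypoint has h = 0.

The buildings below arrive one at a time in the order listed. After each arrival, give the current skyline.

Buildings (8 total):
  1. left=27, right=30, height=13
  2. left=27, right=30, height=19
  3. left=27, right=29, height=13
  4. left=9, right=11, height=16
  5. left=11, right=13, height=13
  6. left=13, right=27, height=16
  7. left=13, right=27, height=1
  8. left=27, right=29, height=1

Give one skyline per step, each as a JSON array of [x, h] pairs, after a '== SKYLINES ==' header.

== SKYLINES ==
[[27,13],[30,0]]
[[27,19],[30,0]]
[[27,19],[30,0]]
[[9,16],[11,0],[27,19],[30,0]]
[[9,16],[11,13],[13,0],[27,19],[30,0]]
[[9,16],[11,13],[13,16],[27,19],[30,0]]
[[9,16],[11,13],[13,16],[27,19],[30,0]]
[[9,16],[11,13],[13,16],[27,19],[30,0]]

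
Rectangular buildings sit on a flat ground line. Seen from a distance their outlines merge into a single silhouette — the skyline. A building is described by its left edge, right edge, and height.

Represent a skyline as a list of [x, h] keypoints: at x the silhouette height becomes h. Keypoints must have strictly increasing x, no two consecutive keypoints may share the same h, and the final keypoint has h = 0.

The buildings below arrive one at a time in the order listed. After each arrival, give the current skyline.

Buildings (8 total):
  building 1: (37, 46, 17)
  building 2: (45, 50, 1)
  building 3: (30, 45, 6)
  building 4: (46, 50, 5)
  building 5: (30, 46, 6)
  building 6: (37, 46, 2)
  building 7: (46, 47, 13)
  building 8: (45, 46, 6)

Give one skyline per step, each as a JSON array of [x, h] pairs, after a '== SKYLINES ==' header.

== SKYLINES ==
[[37,17],[46,0]]
[[37,17],[46,1],[50,0]]
[[30,6],[37,17],[46,1],[50,0]]
[[30,6],[37,17],[46,5],[50,0]]
[[30,6],[37,17],[46,5],[50,0]]
[[30,6],[37,17],[46,5],[50,0]]
[[30,6],[37,17],[46,13],[47,5],[50,0]]
[[30,6],[37,17],[46,13],[47,5],[50,0]]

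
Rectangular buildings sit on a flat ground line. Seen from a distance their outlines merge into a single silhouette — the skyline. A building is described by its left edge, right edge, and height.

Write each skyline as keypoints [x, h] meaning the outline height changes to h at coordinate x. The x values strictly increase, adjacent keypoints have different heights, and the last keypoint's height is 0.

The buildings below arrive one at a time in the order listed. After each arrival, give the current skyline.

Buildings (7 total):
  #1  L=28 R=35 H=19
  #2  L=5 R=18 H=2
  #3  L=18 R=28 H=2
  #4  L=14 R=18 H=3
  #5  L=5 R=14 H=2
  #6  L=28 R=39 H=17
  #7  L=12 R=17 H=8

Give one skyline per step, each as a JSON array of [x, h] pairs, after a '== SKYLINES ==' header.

== SKYLINES ==
[[28,19],[35,0]]
[[5,2],[18,0],[28,19],[35,0]]
[[5,2],[28,19],[35,0]]
[[5,2],[14,3],[18,2],[28,19],[35,0]]
[[5,2],[14,3],[18,2],[28,19],[35,0]]
[[5,2],[14,3],[18,2],[28,19],[35,17],[39,0]]
[[5,2],[12,8],[17,3],[18,2],[28,19],[35,17],[39,0]]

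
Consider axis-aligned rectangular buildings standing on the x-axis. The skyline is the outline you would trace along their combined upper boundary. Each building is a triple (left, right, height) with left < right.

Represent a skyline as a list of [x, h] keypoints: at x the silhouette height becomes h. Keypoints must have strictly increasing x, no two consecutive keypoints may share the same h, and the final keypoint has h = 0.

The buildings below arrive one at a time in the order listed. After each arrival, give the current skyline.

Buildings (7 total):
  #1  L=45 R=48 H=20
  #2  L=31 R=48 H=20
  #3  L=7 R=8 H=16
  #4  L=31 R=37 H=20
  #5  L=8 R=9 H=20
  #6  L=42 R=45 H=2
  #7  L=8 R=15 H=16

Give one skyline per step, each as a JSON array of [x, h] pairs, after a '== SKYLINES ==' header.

== SKYLINES ==
[[45,20],[48,0]]
[[31,20],[48,0]]
[[7,16],[8,0],[31,20],[48,0]]
[[7,16],[8,0],[31,20],[48,0]]
[[7,16],[8,20],[9,0],[31,20],[48,0]]
[[7,16],[8,20],[9,0],[31,20],[48,0]]
[[7,16],[8,20],[9,16],[15,0],[31,20],[48,0]]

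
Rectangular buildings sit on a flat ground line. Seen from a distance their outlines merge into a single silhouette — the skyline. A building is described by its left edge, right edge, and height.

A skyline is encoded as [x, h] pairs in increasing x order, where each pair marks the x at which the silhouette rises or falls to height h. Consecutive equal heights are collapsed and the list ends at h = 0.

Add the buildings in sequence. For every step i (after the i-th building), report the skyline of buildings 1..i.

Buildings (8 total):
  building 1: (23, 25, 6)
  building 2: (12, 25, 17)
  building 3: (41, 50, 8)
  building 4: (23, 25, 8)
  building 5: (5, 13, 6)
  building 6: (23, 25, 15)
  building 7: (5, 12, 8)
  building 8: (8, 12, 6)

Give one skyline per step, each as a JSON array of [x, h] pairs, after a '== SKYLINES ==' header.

== SKYLINES ==
[[23,6],[25,0]]
[[12,17],[25,0]]
[[12,17],[25,0],[41,8],[50,0]]
[[12,17],[25,0],[41,8],[50,0]]
[[5,6],[12,17],[25,0],[41,8],[50,0]]
[[5,6],[12,17],[25,0],[41,8],[50,0]]
[[5,8],[12,17],[25,0],[41,8],[50,0]]
[[5,8],[12,17],[25,0],[41,8],[50,0]]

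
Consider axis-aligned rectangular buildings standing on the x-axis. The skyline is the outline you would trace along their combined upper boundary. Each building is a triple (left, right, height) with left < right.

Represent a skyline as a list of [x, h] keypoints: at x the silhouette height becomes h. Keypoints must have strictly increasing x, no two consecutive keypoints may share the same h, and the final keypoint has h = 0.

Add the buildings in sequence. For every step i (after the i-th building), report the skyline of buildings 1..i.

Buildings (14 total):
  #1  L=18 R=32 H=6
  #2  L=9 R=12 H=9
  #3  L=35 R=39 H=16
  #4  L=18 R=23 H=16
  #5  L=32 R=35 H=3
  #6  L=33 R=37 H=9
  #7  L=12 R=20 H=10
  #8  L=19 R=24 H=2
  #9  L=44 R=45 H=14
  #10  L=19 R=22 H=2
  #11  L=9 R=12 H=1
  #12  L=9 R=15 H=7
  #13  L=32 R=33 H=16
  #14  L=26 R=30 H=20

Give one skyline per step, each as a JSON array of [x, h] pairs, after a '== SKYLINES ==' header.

== SKYLINES ==
[[18,6],[32,0]]
[[9,9],[12,0],[18,6],[32,0]]
[[9,9],[12,0],[18,6],[32,0],[35,16],[39,0]]
[[9,9],[12,0],[18,16],[23,6],[32,0],[35,16],[39,0]]
[[9,9],[12,0],[18,16],[23,6],[32,3],[35,16],[39,0]]
[[9,9],[12,0],[18,16],[23,6],[32,3],[33,9],[35,16],[39,0]]
[[9,9],[12,10],[18,16],[23,6],[32,3],[33,9],[35,16],[39,0]]
[[9,9],[12,10],[18,16],[23,6],[32,3],[33,9],[35,16],[39,0]]
[[9,9],[12,10],[18,16],[23,6],[32,3],[33,9],[35,16],[39,0],[44,14],[45,0]]
[[9,9],[12,10],[18,16],[23,6],[32,3],[33,9],[35,16],[39,0],[44,14],[45,0]]
[[9,9],[12,10],[18,16],[23,6],[32,3],[33,9],[35,16],[39,0],[44,14],[45,0]]
[[9,9],[12,10],[18,16],[23,6],[32,3],[33,9],[35,16],[39,0],[44,14],[45,0]]
[[9,9],[12,10],[18,16],[23,6],[32,16],[33,9],[35,16],[39,0],[44,14],[45,0]]
[[9,9],[12,10],[18,16],[23,6],[26,20],[30,6],[32,16],[33,9],[35,16],[39,0],[44,14],[45,0]]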